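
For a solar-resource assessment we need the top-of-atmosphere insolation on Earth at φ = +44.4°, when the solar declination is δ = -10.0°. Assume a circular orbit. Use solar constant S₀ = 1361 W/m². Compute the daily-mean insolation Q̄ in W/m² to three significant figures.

cos H₀ = −tan(+44.4°) tan(-10.000°) = 0.1727, H₀ = 1.3973 rad.
Bracket: H₀ sin φ sin δ + cos φ cos δ sin H₀ = 1.3973×0.69966×-0.17365 + 0.71447×0.98481×0.98498 = -0.169766 + 0.693049 = 0.523283.
Q̄ = (S₀/π) × [bracket] = (1361/π) × 0.523283 = 226.7 W/m².

Q̄ ≈ 227 W/m²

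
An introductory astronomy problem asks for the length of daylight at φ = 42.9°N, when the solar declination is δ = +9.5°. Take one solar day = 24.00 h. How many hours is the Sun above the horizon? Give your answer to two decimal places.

13.19 h

cos H₀ = −tan φ · tan δ = −tan(+42.9°) × tan(+9.500°) = -0.1555, so H₀ = 1.7269 rad = 98.95°.
Daylight = 2H₀/(2π) × 24.00 h = (1.7269/π) × 24.00 = 13.19 h.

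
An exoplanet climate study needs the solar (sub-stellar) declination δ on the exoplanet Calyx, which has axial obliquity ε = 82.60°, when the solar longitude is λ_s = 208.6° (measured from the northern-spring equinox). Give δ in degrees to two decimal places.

sin δ = sin ε · sin λ_s = sin 82.60° × sin 208.6° = -0.474705.
δ = arcsin(-0.474705) = -28.34°.

δ = -28.34°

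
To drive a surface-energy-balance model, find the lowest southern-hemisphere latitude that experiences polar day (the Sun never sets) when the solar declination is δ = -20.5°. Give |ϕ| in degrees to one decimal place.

|ϕ| = 69.5°

Polar day requires cos h₀ = −tan ϕ tan δ ≤ −1, i.e. tan ϕ tan δ ≥ 1.
The boundary is |tan ϕ| · |tan δ| = 1, so |ϕ| = 90° − |δ| = 90° − 20.5° = 69.5° in the southern hemisphere.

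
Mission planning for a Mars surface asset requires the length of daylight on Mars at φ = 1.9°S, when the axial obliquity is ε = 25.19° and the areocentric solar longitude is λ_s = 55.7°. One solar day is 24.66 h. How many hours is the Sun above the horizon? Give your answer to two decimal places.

sin δ = sin 25.19° × sin 55.7° = 0.35161, so δ = +20.586°.
cos H₀ = −tan φ · tan δ = −tan(-1.9°) × tan(+20.586°) = 0.0125, so H₀ = 1.5583 rad = 89.29°.
Daylight = 2H₀/(2π) × 24.66 h = (1.5583/π) × 24.66 = 12.23 h.

12.23 h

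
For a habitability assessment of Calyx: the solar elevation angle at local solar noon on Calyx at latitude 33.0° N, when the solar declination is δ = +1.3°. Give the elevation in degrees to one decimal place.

At local noon the hour angle is zero, so the zenith angle equals |φ − δ| = |+33.0° − (+1.300°)| = 31.700°.
Elevation = 90° − 31.700° = 58.3°.

58.3°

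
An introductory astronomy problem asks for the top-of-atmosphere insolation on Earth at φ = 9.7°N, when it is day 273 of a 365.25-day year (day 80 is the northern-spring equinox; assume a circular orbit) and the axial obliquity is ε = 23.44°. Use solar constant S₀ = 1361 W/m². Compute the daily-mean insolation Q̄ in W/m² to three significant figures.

Solar longitude: λ_s = 360° × (273 − 80)/365.25 = 190.226°.
sin δ = sin 23.44° × sin 190.226° = -0.07062, so δ = -4.050°.
cos H₀ = −tan(+9.7°) tan(-4.050°) = 0.0121, H₀ = 1.5587 rad.
Bracket: H₀ sin φ sin δ + cos φ cos δ sin H₀ = 1.5587×0.16849×-0.07062 + 0.98570×0.99750×0.99993 = -0.018547 + 0.983167 = 0.964620.
Q̄ = (S₀/π) × [bracket] = (1361/π) × 0.964620 = 417.9 W/m².

Q̄ ≈ 418 W/m²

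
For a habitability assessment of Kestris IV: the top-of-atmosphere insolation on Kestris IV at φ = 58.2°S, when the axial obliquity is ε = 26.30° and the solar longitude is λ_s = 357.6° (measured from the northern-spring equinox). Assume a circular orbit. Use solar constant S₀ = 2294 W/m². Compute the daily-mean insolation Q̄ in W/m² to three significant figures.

Q̄ ≈ 403 W/m²

Solar declination: sin δ = sin ε · sin λ_s = sin 26.30° × sin 357.6° = -0.01855, so δ = -1.063°.
cos H₀ = −tan(-58.2°) tan(-1.063°) = -0.0299, H₀ = 1.6007 rad.
Bracket: H₀ sin φ sin δ + cos φ cos δ sin H₀ = 1.6007×-0.84989×-0.01855 + 0.52696×0.99983×0.99955 = 0.025236 + 0.526633 = 0.551869.
Q̄ = (S₀/π) × [bracket] = (2294/π) × 0.551869 = 403.0 W/m².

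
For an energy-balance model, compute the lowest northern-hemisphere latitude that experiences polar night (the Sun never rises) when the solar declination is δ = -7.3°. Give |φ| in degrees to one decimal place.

Polar night requires cos H₀ = −tan φ tan δ ≥ 1, i.e. tan φ tan δ ≤ −1.
The boundary is |tan φ| · |tan δ| = 1, so |φ| = 90° − |δ| = 90° − 7.3° = 82.7° in the northern hemisphere.

|φ| = 82.7°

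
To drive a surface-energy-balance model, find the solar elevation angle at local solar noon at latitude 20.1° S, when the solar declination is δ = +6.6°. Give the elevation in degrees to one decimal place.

63.3°

At local noon the hour angle is zero, so the zenith angle equals |φ − δ| = |-20.1° − (+6.600°)| = 26.700°.
Elevation = 90° − 26.700° = 63.3°.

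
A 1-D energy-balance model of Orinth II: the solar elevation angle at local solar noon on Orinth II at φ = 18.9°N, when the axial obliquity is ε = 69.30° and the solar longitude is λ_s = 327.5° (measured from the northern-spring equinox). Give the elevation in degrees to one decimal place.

Solar declination: sin δ = sin ε · sin λ_s = sin 69.30° × sin 327.5° = -0.50261, so δ = -30.173°.
At local noon the hour angle is zero, so the zenith angle equals |φ − δ| = |+18.9° − (-30.173°)| = 49.073°.
Elevation = 90° − 49.073° = 40.9°.

40.9°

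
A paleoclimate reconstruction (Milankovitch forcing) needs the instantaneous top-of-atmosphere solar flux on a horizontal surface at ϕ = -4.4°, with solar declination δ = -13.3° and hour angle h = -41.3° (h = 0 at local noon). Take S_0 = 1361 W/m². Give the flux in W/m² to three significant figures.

cos θ_z = sin ϕ sin δ + cos ϕ cos δ cos h = 0.017649 + 0.728960 = 0.746609.
Flux = S_0 · cos θ_z = 1361 × 0.746609 = 1016 W/m².

1.02e+03 W/m²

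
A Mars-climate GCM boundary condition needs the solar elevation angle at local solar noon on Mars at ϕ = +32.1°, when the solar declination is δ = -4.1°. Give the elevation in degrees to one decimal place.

At local noon the hour angle is zero, so the zenith angle equals |ϕ − δ| = |+32.1° − (-4.100°)| = 36.200°.
Elevation = 90° − 36.200° = 53.8°.

53.8°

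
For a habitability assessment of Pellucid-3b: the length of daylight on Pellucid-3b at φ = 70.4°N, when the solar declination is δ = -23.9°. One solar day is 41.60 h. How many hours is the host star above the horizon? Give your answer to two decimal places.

0.00 h

cos H₀ = −tan φ · tan δ = 1.2445 ≥ 1, so the host star never rises (polar night) and H₀ = 0.
Daylight = 2H₀/(2π) × 41.60 h = (0.0000/π) × 41.60 = 0.00 h.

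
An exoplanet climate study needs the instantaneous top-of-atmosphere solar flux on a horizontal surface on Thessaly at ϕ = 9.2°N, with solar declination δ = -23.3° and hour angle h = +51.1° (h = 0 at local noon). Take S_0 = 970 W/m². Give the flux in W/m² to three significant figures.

cos θ_z = sin ϕ sin δ + cos ϕ cos δ cos h = -0.063240 + 0.569331 = 0.506091.
Flux = S_0 · cos θ_z = 970 × 0.506091 = 490.9 W/m².

491 W/m²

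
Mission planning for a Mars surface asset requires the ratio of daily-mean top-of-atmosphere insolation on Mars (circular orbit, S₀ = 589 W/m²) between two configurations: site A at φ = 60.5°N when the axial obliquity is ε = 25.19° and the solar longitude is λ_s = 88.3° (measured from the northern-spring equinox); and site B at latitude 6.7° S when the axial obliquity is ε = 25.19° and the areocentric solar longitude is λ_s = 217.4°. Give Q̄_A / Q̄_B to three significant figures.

— Configuration A (φ=+60.5°):
Solar declination: sin δ = sin ε · sin λ_s = sin 25.19° × sin 88.3° = 0.42543, so δ = +25.178°.
cos H₀ = −tan(+60.5°) tan(+25.178°) = -0.8309, H₀ = 2.5515 rad.
Bracket: H₀ sin φ sin δ + cos φ cos δ sin H₀ = 2.5515×0.87036×0.42543 + 0.49242×0.90499×0.55643 = 0.944762 + 0.247965 = 1.192727.
Q̄ = (S₀/π) × [bracket] = (589/π) × 1.192727 = 223.62 W/m².
— Configuration B (φ=-6.7°):
sin δ = sin 25.19° × sin 217.4° = -0.25851, so δ = -14.982°.
cos H₀ = −tan(-6.7°) tan(-14.982°) = -0.0314, H₀ = 1.6022 rad.
Bracket: H₀ sin φ sin δ + cos φ cos δ sin H₀ = 1.6022×-0.11667×-0.25851 + 0.99317×0.96601×0.99951 = 0.048323 + 0.958942 = 1.007265.
Q̄ = (S₀/π) × [bracket] = (589/π) × 1.007265 = 188.85 W/m².
Ratio Q̄_A / Q̄_B = 223.62 / 188.85 = 1.184.

Q̄_A / Q̄_B ≈ 1.18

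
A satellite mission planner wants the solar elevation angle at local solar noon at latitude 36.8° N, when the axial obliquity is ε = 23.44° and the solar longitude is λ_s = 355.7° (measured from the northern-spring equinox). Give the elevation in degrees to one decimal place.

Solar declination: sin δ = sin ε · sin λ_s = sin 23.44° × sin 355.7° = -0.02983, so δ = -1.709°.
At local noon the hour angle is zero, so the zenith angle equals |φ − δ| = |+36.8° − (-1.709°)| = 38.509°.
Elevation = 90° − 38.509° = 51.5°.

51.5°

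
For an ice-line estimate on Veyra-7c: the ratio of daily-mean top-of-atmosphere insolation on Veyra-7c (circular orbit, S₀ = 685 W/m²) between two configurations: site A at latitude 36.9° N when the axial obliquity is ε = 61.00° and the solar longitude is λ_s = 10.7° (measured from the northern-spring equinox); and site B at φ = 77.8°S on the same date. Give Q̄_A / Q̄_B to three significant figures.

Q̄_A / Q̄_B ≈ 40.8

— Configuration A (φ=+36.9°):
Solar declination: sin δ = sin ε · sin λ_s = sin 61.00° × sin 10.7° = 0.16239, so δ = +9.346°.
cos H₀ = −tan(+36.9°) tan(+9.346°) = -0.1236, H₀ = 1.6947 rad.
Bracket: H₀ sin φ sin δ + cos φ cos δ sin H₀ = 1.6947×0.60042×0.16239 + 0.79968×0.98673×0.99234 = 0.165237 + 0.783024 = 0.948261.
Q̄ = (S₀/π) × [bracket] = (685/π) × 0.948261 = 206.76 W/m².
— Configuration B (φ=-77.8°):
cos H₀ = −tan(-77.8°) tan(+9.346°) = 0.7612, H₀ = 0.7057 rad.
Bracket: H₀ sin φ sin δ + cos φ cos δ sin H₀ = 0.7057×-0.97742×0.16239 + 0.21132×0.98673×0.64855 = -0.112011 + 0.135233 = 0.023222.
Q̄ = (S₀/π) × [bracket] = (685/π) × 0.023222 = 5.0634 W/m².
Ratio Q̄_A / Q̄_B = 206.76 / 5.0634 = 40.83.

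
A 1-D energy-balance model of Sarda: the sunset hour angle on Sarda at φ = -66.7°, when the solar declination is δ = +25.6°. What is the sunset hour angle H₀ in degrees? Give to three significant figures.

H₀ = 0.00°

cos H₀ = −tan φ · tan δ = 1.1125 ≥ 1, so the host star never rises (polar night) and H₀ = 0.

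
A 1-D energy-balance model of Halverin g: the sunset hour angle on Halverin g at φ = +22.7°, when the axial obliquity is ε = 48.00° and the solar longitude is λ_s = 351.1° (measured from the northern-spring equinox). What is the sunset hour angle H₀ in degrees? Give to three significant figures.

Solar declination: sin δ = sin ε · sin λ_s = sin 48.00° × sin 351.1° = -0.11497, so δ = -6.602°.
cos H₀ = −tan φ · tan δ = −tan(+22.7°) × tan(-6.602°) = 0.0484, so H₀ = 1.5224 rad = 87.22°.

H₀ = 87.2°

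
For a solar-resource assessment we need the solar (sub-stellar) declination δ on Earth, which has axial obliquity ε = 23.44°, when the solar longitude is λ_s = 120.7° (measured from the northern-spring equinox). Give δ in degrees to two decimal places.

δ = +20.00°

sin δ = sin ε · sin λ_s = sin 23.44° × sin 120.7° = 0.342039.
δ = arcsin(0.342039) = +20.00°.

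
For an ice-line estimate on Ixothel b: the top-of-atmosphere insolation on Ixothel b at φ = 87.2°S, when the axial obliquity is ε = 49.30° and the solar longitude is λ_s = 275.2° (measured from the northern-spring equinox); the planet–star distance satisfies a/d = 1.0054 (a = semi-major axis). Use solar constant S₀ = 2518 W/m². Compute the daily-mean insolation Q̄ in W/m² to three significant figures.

Solar declination: sin δ = sin ε · sin λ_s = sin 49.30° × sin 275.2° = -0.75501, so δ = -49.027°.
cos H₀ = −tan(-87.2°) tan(-49.027°) = -23.5431 ≤ −1 ⇒ polar day, H₀ = π.
Bracket: H₀ sin φ sin δ + cos φ cos δ sin H₀ = 3.1416×-0.99881×-0.75501 + 0.04885×0.65571×0.00000 = 2.369117 + 0.000000 = 2.369117.
Inverse-square distance factor (a/d)² = 1.0054² = 1.010829.
Q̄ = (S₀/π) × 1.010829 × [bracket] = (2518/π) × 1.010829 × 2.369117 = 1919 W/m².

Q̄ ≈ 1.92e+03 W/m²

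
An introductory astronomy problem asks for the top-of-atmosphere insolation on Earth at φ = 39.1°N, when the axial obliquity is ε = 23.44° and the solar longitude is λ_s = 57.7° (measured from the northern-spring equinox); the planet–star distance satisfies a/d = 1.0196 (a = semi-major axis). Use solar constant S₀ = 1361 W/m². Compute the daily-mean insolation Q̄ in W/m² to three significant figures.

Q̄ ≈ 493 W/m²

Solar declination: sin δ = sin ε · sin λ_s = sin 23.44° × sin 57.7° = 0.33624, so δ = +19.648°.
cos H₀ = −tan(+39.1°) tan(+19.648°) = -0.2901, H₀ = 1.8652 rad.
Bracket: H₀ sin φ sin δ + cos φ cos δ sin H₀ = 1.8652×0.63068×0.33624 + 0.77605×0.94178×0.95698 = 0.395534 + 0.699426 = 1.094960.
Inverse-square distance factor (a/d)² = 1.0196² = 1.039584.
Q̄ = (S₀/π) × 1.039584 × [bracket] = (1361/π) × 1.039584 × 1.094960 = 493.1 W/m².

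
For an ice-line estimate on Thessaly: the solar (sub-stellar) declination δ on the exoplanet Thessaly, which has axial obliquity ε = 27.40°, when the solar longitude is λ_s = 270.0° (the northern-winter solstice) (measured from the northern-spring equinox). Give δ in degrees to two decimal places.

sin δ = sin ε · sin λ_s = sin 27.40° × sin 270.0° = -0.460200.
δ = arcsin(-0.460200) = -27.40°.

δ = -27.40°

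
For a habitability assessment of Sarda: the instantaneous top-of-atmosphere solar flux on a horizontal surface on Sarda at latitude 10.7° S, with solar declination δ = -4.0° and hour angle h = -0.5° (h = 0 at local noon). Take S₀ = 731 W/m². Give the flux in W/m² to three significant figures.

726 W/m²

cos θ_z = sin φ sin δ + cos φ cos δ cos h = 0.012951 + 0.980182 = 0.993133.
Flux = S₀ · cos θ_z = 731 × 0.993133 = 726.0 W/m².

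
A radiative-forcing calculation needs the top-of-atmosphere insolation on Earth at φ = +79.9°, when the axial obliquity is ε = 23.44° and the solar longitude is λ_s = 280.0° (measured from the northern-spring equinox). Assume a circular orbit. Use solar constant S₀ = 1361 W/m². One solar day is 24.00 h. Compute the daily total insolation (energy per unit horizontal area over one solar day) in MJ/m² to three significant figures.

Solar declination: sin δ = sin ε · sin λ_s = sin 23.44° × sin 280.0° = -0.39175, so δ = -23.063°.
cos H₀ = −tan(+79.9°) tan(-23.063°) = 2.3903 ≥ 1 ⇒ polar night, H₀ = 0 and Q̄ = 0.
Daily total = Q̄ × 24.00 h × 3600 s/h = 0.00 MJ/m².

0.00 MJ/m²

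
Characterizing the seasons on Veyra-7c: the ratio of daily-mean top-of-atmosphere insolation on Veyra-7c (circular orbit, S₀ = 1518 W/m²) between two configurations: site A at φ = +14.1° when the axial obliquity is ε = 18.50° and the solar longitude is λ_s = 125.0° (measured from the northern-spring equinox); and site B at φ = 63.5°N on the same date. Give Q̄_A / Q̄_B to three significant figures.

— Configuration A (φ=+14.1°):
Solar declination: sin δ = sin ε · sin λ_s = sin 18.50° × sin 125.0° = 0.25992, so δ = +15.065°.
cos H₀ = −tan(+14.1°) tan(+15.065°) = -0.0676, H₀ = 1.6385 rad.
Bracket: H₀ sin φ sin δ + cos φ cos δ sin H₀ = 1.6385×0.24362×0.25992 + 0.96987×0.96563×0.99771 = 0.103753 + 0.934391 = 1.038144.
Q̄ = (S₀/π) × [bracket] = (1518/π) × 1.038144 = 501.63 W/m².
— Configuration B (φ=+63.5°):
cos H₀ = −tan(+63.5°) tan(+15.065°) = -0.5399, H₀ = 2.1411 rad.
Bracket: H₀ sin φ sin δ + cos φ cos δ sin H₀ = 2.1411×0.89493×0.25992 + 0.44620×0.96563×0.84174 = 0.498042 + 0.362676 = 0.860718.
Q̄ = (S₀/π) × [bracket] = (1518/π) × 0.860718 = 415.89 W/m².
Ratio Q̄_A / Q̄_B = 501.63 / 415.89 = 1.206.

Q̄_A / Q̄_B ≈ 1.21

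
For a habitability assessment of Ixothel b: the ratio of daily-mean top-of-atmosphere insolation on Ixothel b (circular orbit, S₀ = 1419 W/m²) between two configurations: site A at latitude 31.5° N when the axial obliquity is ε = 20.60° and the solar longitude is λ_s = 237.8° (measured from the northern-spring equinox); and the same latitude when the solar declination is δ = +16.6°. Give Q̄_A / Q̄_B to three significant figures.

— Configuration A (φ=+31.5°):
Solar declination: sin δ = sin ε · sin λ_s = sin 20.60° × sin 237.8° = -0.29773, so δ = -17.321°.
cos H₀ = −tan(+31.5°) tan(-17.321°) = 0.1911, H₀ = 1.3785 rad.
Bracket: H₀ sin φ sin δ + cos φ cos δ sin H₀ = 1.3785×0.52250×-0.29773 + 0.85264×0.95465×0.98157 = -0.214445 + 0.798971 = 0.584526.
Q̄ = (S₀/π) × [bracket] = (1419/π) × 0.584526 = 264.02 W/m².
— Configuration B (φ=+31.5°):
cos H₀ = −tan(+31.5°) tan(+16.600°) = -0.1827, H₀ = 1.7545 rad.
Bracket: H₀ sin φ sin δ + cos φ cos δ sin H₀ = 1.7545×0.52250×0.28569 + 0.85264×0.95832×0.98317 = 0.261900 + 0.803350 = 1.065250.
Q̄ = (S₀/π) × [bracket] = (1419/π) × 1.065250 = 481.15 W/m².
Ratio Q̄_A / Q̄_B = 264.02 / 481.15 = 0.5487.

Q̄_A / Q̄_B ≈ 0.549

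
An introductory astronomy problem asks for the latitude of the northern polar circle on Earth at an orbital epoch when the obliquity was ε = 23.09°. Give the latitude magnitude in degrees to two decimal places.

The polar circle is the lowest latitude that experiences at least one full rotation of continuous daylight at the northern-summer solstice; it lies at |φ| = 90° − ε = 90° − 23.09° = 66.91°.

66.91°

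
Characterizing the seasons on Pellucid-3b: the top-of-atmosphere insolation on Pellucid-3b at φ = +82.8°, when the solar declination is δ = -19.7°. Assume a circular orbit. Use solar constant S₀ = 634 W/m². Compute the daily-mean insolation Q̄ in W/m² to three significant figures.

cos H₀ = −tan(+82.8°) tan(-19.700°) = 2.8343 ≥ 1 ⇒ polar night, H₀ = 0 and Q̄ = 0.

Q̄ ≈ 0.00 W/m²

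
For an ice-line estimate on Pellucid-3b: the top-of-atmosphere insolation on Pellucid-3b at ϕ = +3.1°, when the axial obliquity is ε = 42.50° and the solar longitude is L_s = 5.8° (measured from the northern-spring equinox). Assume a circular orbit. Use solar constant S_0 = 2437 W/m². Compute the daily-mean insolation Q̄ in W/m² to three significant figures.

Q̄ ≈ 777 W/m²

Solar declination: sin δ = sin ε · sin L_s = sin 42.50° × sin 5.8° = 0.06827, so δ = +3.915°.
cos h₀ = −tan(+3.1°) tan(+3.915°) = -0.0037, h₀ = 1.5745 rad.
Bracket: h₀ sin ϕ sin δ + cos ϕ cos δ sin h₀ = 1.5745×0.05408×0.06827 + 0.99854×0.99767×0.99999 = 0.005813 + 0.996203 = 1.002016.
Q̄ = (S_0/π) × [bracket] = (2437/π) × 1.002016 = 777.3 W/m².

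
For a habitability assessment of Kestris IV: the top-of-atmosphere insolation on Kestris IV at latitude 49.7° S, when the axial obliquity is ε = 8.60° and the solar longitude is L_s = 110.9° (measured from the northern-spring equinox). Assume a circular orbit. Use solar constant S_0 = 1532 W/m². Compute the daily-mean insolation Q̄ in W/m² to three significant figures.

Solar declination: sin δ = sin ε · sin L_s = sin 8.60° × sin 110.9° = 0.13970, so δ = +8.030°.
cos h₀ = −tan(-49.7°) tan(+8.030°) = 0.1664, h₀ = 1.4037 rad.
Bracket: h₀ sin ϕ sin δ + cos ϕ cos δ sin h₀ = 1.4037×-0.76267×0.13970 + 0.64679×0.99019×0.98607 = -0.149557 + 0.631524 = 0.481967.
Q̄ = (S_0/π) × [bracket] = (1532/π) × 0.481967 = 235.0 W/m².

Q̄ ≈ 235 W/m²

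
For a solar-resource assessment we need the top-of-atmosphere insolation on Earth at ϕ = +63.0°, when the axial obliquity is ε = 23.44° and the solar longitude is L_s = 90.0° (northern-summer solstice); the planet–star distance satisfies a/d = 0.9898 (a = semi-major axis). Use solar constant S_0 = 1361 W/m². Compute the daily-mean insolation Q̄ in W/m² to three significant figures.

Solar declination: sin δ = sin ε · sin L_s = sin 23.44° × sin 90.0° = 0.39779, so δ = +23.440°.
cos h₀ = −tan(+63.0°) tan(+23.440°) = -0.8509, h₀ = 2.5885 rad.
Bracket: h₀ sin ϕ sin δ + cos ϕ cos δ sin h₀ = 2.5885×0.89101×0.39779 + 0.45399×0.91748×0.52529 = 0.917455 + 0.218797 = 1.136252.
Inverse-square distance factor (a/d)² = 0.9898² = 0.979704.
Q̄ = (S_0/π) × 0.979704 × [bracket] = (1361/π) × 0.979704 × 1.136252 = 482.3 W/m².

Q̄ ≈ 482 W/m²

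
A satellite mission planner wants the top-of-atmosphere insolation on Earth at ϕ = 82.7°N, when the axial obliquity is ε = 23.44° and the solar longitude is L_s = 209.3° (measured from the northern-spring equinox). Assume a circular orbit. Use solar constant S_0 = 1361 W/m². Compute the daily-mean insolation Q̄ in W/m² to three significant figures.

Q̄ ≈ 0.00 W/m²

Solar declination: sin δ = sin ε · sin L_s = sin 23.44° × sin 209.3° = -0.19467, so δ = -11.225°.
cos h₀ = −tan(+82.7°) tan(-11.225°) = 1.5493 ≥ 1 ⇒ polar night, h₀ = 0 and Q̄ = 0.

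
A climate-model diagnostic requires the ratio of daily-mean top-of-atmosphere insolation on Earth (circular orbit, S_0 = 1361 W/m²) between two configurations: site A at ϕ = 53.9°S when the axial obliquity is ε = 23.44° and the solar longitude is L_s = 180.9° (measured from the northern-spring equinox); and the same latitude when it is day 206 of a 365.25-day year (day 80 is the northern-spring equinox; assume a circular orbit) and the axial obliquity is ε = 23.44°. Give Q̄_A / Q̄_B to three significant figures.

Q̄_A / Q̄_B ≈ 2.93

— Configuration A (ϕ=-53.9°):
Solar declination: sin δ = sin ε · sin L_s = sin 23.44° × sin 180.9° = -0.00625, so δ = -0.358°.
cos h₀ = −tan(-53.9°) tan(-0.358°) = -0.0086, h₀ = 1.5794 rad.
Bracket: h₀ sin ϕ sin δ + cos ϕ cos δ sin h₀ = 1.5794×-0.80799×-0.00625 + 0.58920×0.99998×0.99996 = 0.007976 + 0.589165 = 0.597141.
Q̄ = (S_0/π) × [bracket] = (1361/π) × 0.597141 = 258.69 W/m².
— Configuration B (ϕ=-53.9°):
Solar longitude: L_s = 360° × (206 − 80)/365.25 = 124.189°.
sin δ = sin 23.44° × sin 124.189° = 0.32905, so δ = +19.211°.
cos h₀ = −tan(-53.9°) tan(+19.211°) = 0.4778, h₀ = 1.0726 rad.
Bracket: h₀ sin ϕ sin δ + cos ϕ cos δ sin h₀ = 1.0726×-0.80799×0.32905 + 0.58920×0.94431×0.87844 = -0.285171 + 0.488753 = 0.203582.
Q̄ = (S_0/π) × [bracket] = (1361/π) × 0.203582 = 88.196 W/m².
Ratio Q̄_A / Q̄_B = 258.69 / 88.196 = 2.933.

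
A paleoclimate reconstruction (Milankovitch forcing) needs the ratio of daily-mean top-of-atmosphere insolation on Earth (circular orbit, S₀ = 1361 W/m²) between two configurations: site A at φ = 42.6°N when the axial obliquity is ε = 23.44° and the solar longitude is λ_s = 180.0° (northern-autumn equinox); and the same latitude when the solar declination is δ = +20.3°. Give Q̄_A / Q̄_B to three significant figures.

Q̄_A / Q̄_B ≈ 0.669

— Configuration A (φ=+42.6°):
Solar declination: sin δ = sin ε · sin λ_s = sin 23.44° × sin 180.0° = 0.00000, so δ = +0.000°.
cos H₀ = −tan(+42.6°) tan(+0.000°) = -0.0000, H₀ = 1.5708 rad.
Bracket: H₀ sin φ sin δ + cos φ cos δ sin H₀ = 1.5708×0.67688×0.00000 + 0.73610×1.00000×1.00000 = 0.000000 + 0.736100 = 0.736100.
Q̄ = (S₀/π) × [bracket] = (1361/π) × 0.736100 = 318.89 W/m².
— Configuration B (φ=+42.6°):
cos H₀ = −tan(+42.6°) tan(+20.300°) = -0.3402, H₀ = 1.9179 rad.
Bracket: H₀ sin φ sin δ + cos φ cos δ sin H₀ = 1.9179×0.67688×0.34694 + 0.73610×0.93789×0.94037 = 0.450393 + 0.649213 = 1.099606.
Q̄ = (S₀/π) × [bracket] = (1361/π) × 1.099606 = 476.37 W/m².
Ratio Q̄_A / Q̄_B = 318.89 / 476.37 = 0.6694.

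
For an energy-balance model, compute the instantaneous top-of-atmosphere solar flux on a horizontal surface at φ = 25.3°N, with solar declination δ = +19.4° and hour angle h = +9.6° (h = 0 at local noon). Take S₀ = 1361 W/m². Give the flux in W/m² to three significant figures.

1.34e+03 W/m²

cos θ_z = sin φ sin δ + cos φ cos δ cos h = 0.141952 + 0.840809 = 0.982761.
Flux = S₀ · cos θ_z = 1361 × 0.982761 = 1338 W/m².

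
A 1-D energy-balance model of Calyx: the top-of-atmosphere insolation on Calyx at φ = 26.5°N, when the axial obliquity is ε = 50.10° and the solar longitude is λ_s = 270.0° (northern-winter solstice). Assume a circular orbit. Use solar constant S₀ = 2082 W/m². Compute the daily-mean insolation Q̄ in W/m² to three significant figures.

Solar declination: sin δ = sin ε · sin λ_s = sin 50.10° × sin 270.0° = -0.76717, so δ = -50.100°.
cos H₀ = −tan(+26.5°) tan(-50.100°) = 0.5963, H₀ = 0.9319 rad.
Bracket: H₀ sin φ sin δ + cos φ cos δ sin H₀ = 0.9319×0.44620×-0.76717 + 0.89493×0.64145×0.80276 = -0.319000 + 0.460827 = 0.141827.
Q̄ = (S₀/π) × [bracket] = (2082/π) × 0.141827 = 93.99 W/m².

Q̄ ≈ 94.0 W/m²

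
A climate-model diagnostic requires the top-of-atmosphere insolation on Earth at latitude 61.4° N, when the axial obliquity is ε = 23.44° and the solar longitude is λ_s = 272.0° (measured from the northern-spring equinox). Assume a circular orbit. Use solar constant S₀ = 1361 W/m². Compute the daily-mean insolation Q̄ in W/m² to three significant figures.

Q̄ ≈ 16.9 W/m²

Solar declination: sin δ = sin ε · sin λ_s = sin 23.44° × sin 272.0° = -0.39755, so δ = -23.425°.
cos H₀ = −tan(+61.4°) tan(-23.425°) = 0.7946, H₀ = 0.6524 rad.
Bracket: H₀ sin φ sin δ + cos φ cos δ sin H₀ = 0.6524×0.87798×-0.39755 + 0.47869×0.91758×0.60708 = -0.227714 + 0.266652 = 0.038938.
Q̄ = (S₀/π) × [bracket] = (1361/π) × 0.038938 = 16.87 W/m².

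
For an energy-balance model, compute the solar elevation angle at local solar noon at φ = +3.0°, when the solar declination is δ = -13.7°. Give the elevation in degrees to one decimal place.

73.3°

At local noon the hour angle is zero, so the zenith angle equals |φ − δ| = |+3.0° − (-13.700°)| = 16.700°.
Elevation = 90° − 16.700° = 73.3°.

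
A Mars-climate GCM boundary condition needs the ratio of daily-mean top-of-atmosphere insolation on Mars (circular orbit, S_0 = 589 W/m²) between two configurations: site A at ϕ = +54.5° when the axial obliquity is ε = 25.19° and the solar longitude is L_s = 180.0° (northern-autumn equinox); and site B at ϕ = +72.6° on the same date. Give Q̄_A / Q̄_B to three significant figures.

— Configuration A (ϕ=+54.5°):
Solar declination: sin δ = sin ε · sin L_s = sin 25.19° × sin 180.0° = 0.00000, so δ = +0.000°.
cos h₀ = −tan(+54.5°) tan(+0.000°) = -0.0000, h₀ = 1.5708 rad.
Bracket: h₀ sin ϕ sin δ + cos ϕ cos δ sin h₀ = 1.5708×0.81412×0.00000 + 0.58070×1.00000×1.00000 = 0.000000 + 0.580700 = 0.580700.
Q̄ = (S_0/π) × [bracket] = (589/π) × 0.580700 = 108.87 W/m².
— Configuration B (ϕ=+72.6°):
cos h₀ = −tan(+72.6°) tan(+0.000°) = -0.0000, h₀ = 1.5708 rad.
Bracket: h₀ sin ϕ sin δ + cos ϕ cos δ sin h₀ = 1.5708×0.95424×0.00000 + 0.29904×1.00000×1.00000 = 0.000000 + 0.299040 = 0.299040.
Q̄ = (S_0/π) × [bracket] = (589/π) × 0.299040 = 56.065 W/m².
Ratio Q̄_A / Q̄_B = 108.87 / 56.065 = 1.942.

Q̄_A / Q̄_B ≈ 1.94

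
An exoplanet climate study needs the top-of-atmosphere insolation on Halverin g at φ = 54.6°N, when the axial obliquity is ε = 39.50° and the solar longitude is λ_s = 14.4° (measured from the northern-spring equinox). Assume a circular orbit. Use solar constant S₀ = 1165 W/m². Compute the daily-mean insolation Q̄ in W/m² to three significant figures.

Solar declination: sin δ = sin ε · sin λ_s = sin 39.50° × sin 14.4° = 0.15819, so δ = +9.102°.
cos H₀ = −tan(+54.6°) tan(+9.102°) = -0.2254, H₀ = 1.7982 rad.
Bracket: H₀ sin φ sin δ + cos φ cos δ sin H₀ = 1.7982×0.81513×0.15819 + 0.57928×0.98741×0.97426 = 0.231870 + 0.557264 = 0.789134.
Q̄ = (S₀/π) × [bracket] = (1165/π) × 0.789134 = 292.6 W/m².

Q̄ ≈ 293 W/m²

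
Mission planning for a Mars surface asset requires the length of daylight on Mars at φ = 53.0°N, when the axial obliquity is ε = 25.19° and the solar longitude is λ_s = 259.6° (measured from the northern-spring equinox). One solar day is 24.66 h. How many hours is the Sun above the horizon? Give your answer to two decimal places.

Solar declination: sin δ = sin ε · sin λ_s = sin 25.19° × sin 259.6° = -0.41863, so δ = -24.748°.
cos H₀ = −tan φ · tan δ = −tan(+53.0°) × tan(-24.748°) = 0.6117, so H₀ = 0.9126 rad = 52.29°.
Daylight = 2H₀/(2π) × 24.66 h = (0.9126/π) × 24.66 = 7.16 h.

7.16 h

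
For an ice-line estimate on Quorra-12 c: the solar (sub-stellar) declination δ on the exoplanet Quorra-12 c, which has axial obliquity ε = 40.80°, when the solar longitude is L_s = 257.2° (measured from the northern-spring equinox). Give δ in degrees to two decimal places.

δ = -39.58°

sin δ = sin ε · sin L_s = sin 40.80° × sin 257.2° = -0.637183.
δ = arcsin(-0.637183) = -39.58°.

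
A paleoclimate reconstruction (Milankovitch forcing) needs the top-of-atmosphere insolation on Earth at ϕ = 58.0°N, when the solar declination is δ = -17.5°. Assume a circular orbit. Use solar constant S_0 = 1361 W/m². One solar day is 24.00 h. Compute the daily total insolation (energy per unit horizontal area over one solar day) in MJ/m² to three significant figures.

cos h₀ = −tan(+58.0°) tan(-17.500°) = 0.5046, h₀ = 1.0419 rad.
Bracket: h₀ sin ϕ sin δ + cos ϕ cos δ sin h₀ = 1.0419×0.84805×-0.30071 + 0.52992×0.95372×0.86336 = -0.265702 + 0.436338 = 0.170636.
Q̄ = (S_0/π) × [bracket] = (1361/π) × 0.170636 = 73.923 W/m².
Daily total = Q̄ × 24.00 h × 3600 s/h = 73.923 × 24.00 × 3600 / 10⁶ = 6.387 MJ/m².

6.39 MJ/m²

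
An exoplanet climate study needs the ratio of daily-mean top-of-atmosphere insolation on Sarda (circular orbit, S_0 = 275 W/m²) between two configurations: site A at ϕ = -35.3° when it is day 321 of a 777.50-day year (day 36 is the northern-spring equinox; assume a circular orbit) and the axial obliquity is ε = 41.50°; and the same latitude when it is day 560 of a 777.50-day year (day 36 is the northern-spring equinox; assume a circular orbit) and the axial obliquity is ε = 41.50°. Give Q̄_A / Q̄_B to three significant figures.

Q̄_A / Q̄_B ≈ 0.250

— Configuration A (ϕ=-35.3°):
Solar longitude: L_s = 360° × (321 − 36)/777.50 = 131.961°.
sin δ = sin 41.50° × sin 131.961° = 0.49272, so δ = +29.520°.
cos h₀ = −tan(-35.3°) tan(+29.520°) = 0.4009, h₀ = 1.1583 rad.
Bracket: h₀ sin ϕ sin δ + cos ϕ cos δ sin h₀ = 1.1583×-0.57786×0.49272 + 0.81614×0.87019×0.91612 = -0.329795 + 0.650626 = 0.320831.
Q̄ = (S_0/π) × [bracket] = (275/π) × 0.320831 = 28.084 W/m².
— Configuration B (ϕ=-35.3°):
Solar longitude: L_s = 360° × (560 − 36)/777.50 = 242.624°.
sin δ = sin 41.50° × sin 242.624° = -0.58841, so δ = -36.044°.
cos h₀ = −tan(-35.3°) tan(-36.044°) = -0.5153, h₀ = 2.1121 rad.
Bracket: h₀ sin ϕ sin δ + cos ϕ cos δ sin h₀ = 2.1121×-0.57786×-0.58841 + 0.81614×0.80856×0.85704 = 0.718153 + 0.565559 = 1.283712.
Q̄ = (S_0/π) × [bracket] = (275/π) × 1.283712 = 112.37 W/m².
Ratio Q̄_A / Q̄_B = 28.084 / 112.37 = 0.2499.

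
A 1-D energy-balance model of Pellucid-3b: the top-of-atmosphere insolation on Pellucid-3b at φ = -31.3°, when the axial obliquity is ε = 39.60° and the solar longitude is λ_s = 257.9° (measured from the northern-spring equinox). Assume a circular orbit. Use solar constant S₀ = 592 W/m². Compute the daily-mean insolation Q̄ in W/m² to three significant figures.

Solar declination: sin δ = sin ε · sin λ_s = sin 39.60° × sin 257.9° = -0.62326, so δ = -38.555°.
cos H₀ = −tan(-31.3°) tan(-38.555°) = -0.4846, H₀ = 2.0767 rad.
Bracket: H₀ sin φ sin δ + cos φ cos δ sin H₀ = 2.0767×-0.51952×-0.62326 + 0.85446×0.78201×0.87475 = 0.672427 + 0.584505 = 1.256932.
Q̄ = (S₀/π) × [bracket] = (592/π) × 1.256932 = 236.9 W/m².

Q̄ ≈ 237 W/m²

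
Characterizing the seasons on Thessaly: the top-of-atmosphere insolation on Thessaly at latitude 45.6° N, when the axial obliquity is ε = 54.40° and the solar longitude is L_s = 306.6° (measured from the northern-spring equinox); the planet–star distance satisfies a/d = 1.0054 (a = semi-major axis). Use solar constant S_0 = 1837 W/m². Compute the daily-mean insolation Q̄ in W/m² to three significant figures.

Solar declination: sin δ = sin ε · sin L_s = sin 54.40° × sin 306.6° = -0.65277, so δ = -40.751°.
cos h₀ = −tan(+45.6°) tan(-40.751°) = 0.8799, h₀ = 0.4951 rad.
Bracket: h₀ sin ϕ sin δ + cos ϕ cos δ sin h₀ = 0.4951×0.71447×-0.65277 + 0.69966×0.75755×0.47512 = -0.230907 + 0.251827 = 0.020920.
Inverse-square distance factor (a/d)² = 1.0054² = 1.010829.
Q̄ = (S_0/π) × 1.010829 × [bracket] = (1837/π) × 1.010829 × 0.020920 = 12.37 W/m².

Q̄ ≈ 12.4 W/m²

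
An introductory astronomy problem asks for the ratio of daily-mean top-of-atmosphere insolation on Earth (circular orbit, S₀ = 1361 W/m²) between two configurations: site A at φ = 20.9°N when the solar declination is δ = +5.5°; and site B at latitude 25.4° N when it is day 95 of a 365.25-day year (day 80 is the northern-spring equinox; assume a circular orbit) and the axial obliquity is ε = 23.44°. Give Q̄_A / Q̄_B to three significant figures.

Q̄_A / Q̄_B ≈ 1.02

— Configuration A (φ=+20.9°):
cos H₀ = −tan(+20.9°) tan(+5.500°) = -0.0368, H₀ = 1.6076 rad.
Bracket: H₀ sin φ sin δ + cos φ cos δ sin H₀ = 1.6076×0.35674×0.09585 + 0.93420×0.99540×0.99932 = 0.054970 + 0.929270 = 0.984240.
Q̄ = (S₀/π) × [bracket] = (1361/π) × 0.984240 = 426.39 W/m².
— Configuration B (φ=+25.4°):
Solar longitude: λ_s = 360° × (95 − 80)/365.25 = 14.784°.
sin δ = sin 23.44° × sin 14.784° = 0.10151, so δ = +5.826°.
cos H₀ = −tan(+25.4°) tan(+5.826°) = -0.0485, H₀ = 1.6193 rad.
Bracket: H₀ sin φ sin δ + cos φ cos δ sin H₀ = 1.6193×0.42894×0.10151 + 0.90334×0.99483×0.99883 = 0.070507 + 0.897618 = 0.968125.
Q̄ = (S₀/π) × [bracket] = (1361/π) × 0.968125 = 419.41 W/m².
Ratio Q̄_A / Q̄_B = 426.39 / 419.41 = 1.017.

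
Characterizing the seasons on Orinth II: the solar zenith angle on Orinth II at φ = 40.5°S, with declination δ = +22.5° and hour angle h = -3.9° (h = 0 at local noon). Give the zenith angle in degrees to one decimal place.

θ_z = 63.1°

cos θ_z = sin φ sin δ + cos φ cos δ cos h = -0.248533 + 0.700897 = 0.452364.
θ_z = arccos(0.452364) = 63.1°.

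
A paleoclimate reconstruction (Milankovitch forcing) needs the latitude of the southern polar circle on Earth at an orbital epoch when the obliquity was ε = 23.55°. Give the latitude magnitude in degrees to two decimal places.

The polar circle is the lowest latitude that experiences at least one full rotation of continuous darkness at the northern-summer solstice; it lies at |ϕ| = 90° − ε = 90° − 23.55° = 66.45°.

66.45°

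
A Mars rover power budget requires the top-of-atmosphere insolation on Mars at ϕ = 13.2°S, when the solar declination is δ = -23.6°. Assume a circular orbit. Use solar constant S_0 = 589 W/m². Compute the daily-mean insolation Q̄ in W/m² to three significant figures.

cos h₀ = −tan(-13.2°) tan(-23.600°) = -0.1025, h₀ = 1.6734 rad.
Bracket: h₀ sin ϕ sin δ + cos ϕ cos δ sin h₀ = 1.6734×-0.22835×-0.40035 + 0.97358×0.91636×0.99474 = 0.152982 + 0.887457 = 1.040439.
Q̄ = (S_0/π) × [bracket] = (589/π) × 1.040439 = 195.1 W/m².

Q̄ ≈ 195 W/m²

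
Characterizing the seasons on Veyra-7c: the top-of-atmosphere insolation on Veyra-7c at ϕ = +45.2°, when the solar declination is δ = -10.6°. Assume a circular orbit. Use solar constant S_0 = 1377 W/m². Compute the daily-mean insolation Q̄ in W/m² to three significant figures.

cos h₀ = −tan(+45.2°) tan(-10.600°) = 0.1885, h₀ = 1.3812 rad.
Bracket: h₀ sin ϕ sin δ + cos ϕ cos δ sin h₀ = 1.3812×0.70957×-0.18395 + 0.70463×0.98294×0.98208 = -0.180282 + 0.680197 = 0.499915.
Q̄ = (S_0/π) × [bracket] = (1377/π) × 0.499915 = 219.1 W/m².

Q̄ ≈ 219 W/m²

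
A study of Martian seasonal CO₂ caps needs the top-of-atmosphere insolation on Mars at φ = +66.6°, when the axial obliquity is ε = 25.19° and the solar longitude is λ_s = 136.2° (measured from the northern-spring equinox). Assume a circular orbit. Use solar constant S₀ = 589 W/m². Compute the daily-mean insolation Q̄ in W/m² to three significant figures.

Solar declination: sin δ = sin ε · sin λ_s = sin 25.19° × sin 136.2° = 0.29459, so δ = +17.133°.
cos H₀ = −tan(+66.6°) tan(+17.133°) = -0.7124, H₀ = 2.3637 rad.
Bracket: H₀ sin φ sin δ + cos φ cos δ sin H₀ = 2.3637×0.91775×0.29459 + 0.39715×0.95562×0.70180 = 0.639050 + 0.266350 = 0.905400.
Q̄ = (S₀/π) × [bracket] = (589/π) × 0.905400 = 169.7 W/m².

Q̄ ≈ 170 W/m²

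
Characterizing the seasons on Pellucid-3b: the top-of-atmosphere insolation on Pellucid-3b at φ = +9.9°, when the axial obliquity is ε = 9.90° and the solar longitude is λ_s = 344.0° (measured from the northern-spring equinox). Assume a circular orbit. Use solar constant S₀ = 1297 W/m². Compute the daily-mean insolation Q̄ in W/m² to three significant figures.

Q̄ ≈ 401 W/m²

Solar declination: sin δ = sin ε · sin λ_s = sin 9.90° × sin 344.0° = -0.04739, so δ = -2.716°.
cos H₀ = −tan(+9.9°) tan(-2.716°) = 0.0083, H₀ = 1.5625 rad.
Bracket: H₀ sin φ sin δ + cos φ cos δ sin H₀ = 1.5625×0.17193×-0.04739 + 0.98511×0.99888×0.99997 = -0.012731 + 0.983977 = 0.971246.
Q̄ = (S₀/π) × [bracket] = (1297/π) × 0.971246 = 401.0 W/m².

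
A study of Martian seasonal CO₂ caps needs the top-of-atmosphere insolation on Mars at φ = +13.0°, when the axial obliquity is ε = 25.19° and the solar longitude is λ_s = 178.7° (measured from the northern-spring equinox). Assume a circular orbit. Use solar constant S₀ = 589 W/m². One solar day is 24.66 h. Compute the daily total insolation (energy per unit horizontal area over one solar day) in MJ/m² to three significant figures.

Solar declination: sin δ = sin ε · sin λ_s = sin 25.19° × sin 178.7° = 0.00966, so δ = +0.553°.
cos H₀ = −tan(+13.0°) tan(+0.553°) = -0.0022, H₀ = 1.5730 rad.
Bracket: H₀ sin φ sin δ + cos φ cos δ sin H₀ = 1.5730×0.22495×0.00966 + 0.97437×0.99995×1.00000 = 0.003418 + 0.974321 = 0.977739.
Q̄ = (S₀/π) × [bracket] = (589/π) × 0.977739 = 183.31 W/m².
Daily total = Q̄ × 24.66 h × 3600 s/h = 183.31 × 24.66 × 3600 / 10⁶ = 16.27 MJ/m².

16.3 MJ/m²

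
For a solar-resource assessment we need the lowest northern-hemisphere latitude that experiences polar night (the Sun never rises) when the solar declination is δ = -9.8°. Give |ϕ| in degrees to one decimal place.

Polar night requires cos h₀ = −tan ϕ tan δ ≥ 1, i.e. tan ϕ tan δ ≤ −1.
The boundary is |tan ϕ| · |tan δ| = 1, so |ϕ| = 90° − |δ| = 90° − 9.8° = 80.2° in the northern hemisphere.

|ϕ| = 80.2°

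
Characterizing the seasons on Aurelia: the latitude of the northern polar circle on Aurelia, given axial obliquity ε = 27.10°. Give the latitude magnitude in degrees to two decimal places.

The polar circle is the lowest latitude that experiences at least one full rotation of continuous daylight at the northern-summer solstice; it lies at |ϕ| = 90° − ε = 90° − 27.10° = 62.90°.

62.90°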